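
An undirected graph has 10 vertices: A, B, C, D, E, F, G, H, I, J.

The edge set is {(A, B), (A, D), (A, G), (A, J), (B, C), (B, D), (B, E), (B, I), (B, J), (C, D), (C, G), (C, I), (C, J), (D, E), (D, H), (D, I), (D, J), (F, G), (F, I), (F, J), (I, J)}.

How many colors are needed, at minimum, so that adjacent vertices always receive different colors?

B, C, D, I, J are pairwise adjacent (a clique of size 5), so at least 5 colors are needed.
5 colors suffice: color red → {D, G}; color blue → {E, H, J}; color green → {B, F}; color yellow → {A, I}; color purple → {C}. Each edge has distinct colors on its endpoints.

5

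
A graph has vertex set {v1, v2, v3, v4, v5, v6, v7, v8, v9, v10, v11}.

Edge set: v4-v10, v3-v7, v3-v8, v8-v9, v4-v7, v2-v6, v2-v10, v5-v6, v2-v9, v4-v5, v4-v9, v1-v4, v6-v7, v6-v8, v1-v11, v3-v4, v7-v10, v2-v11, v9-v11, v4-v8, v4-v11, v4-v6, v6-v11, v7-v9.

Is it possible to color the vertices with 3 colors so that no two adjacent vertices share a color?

Yes

The chromatic number is 3. v4, v5, v6 form a triangle, so at least 3 colors are needed.
3 colors suffice: v1=blue, v2=red, v3=blue, v4=red, v5=green, v6=blue, v7=green, v8=green, v9=blue, v10=blue, v11=green.
That is already a proper 3-coloring.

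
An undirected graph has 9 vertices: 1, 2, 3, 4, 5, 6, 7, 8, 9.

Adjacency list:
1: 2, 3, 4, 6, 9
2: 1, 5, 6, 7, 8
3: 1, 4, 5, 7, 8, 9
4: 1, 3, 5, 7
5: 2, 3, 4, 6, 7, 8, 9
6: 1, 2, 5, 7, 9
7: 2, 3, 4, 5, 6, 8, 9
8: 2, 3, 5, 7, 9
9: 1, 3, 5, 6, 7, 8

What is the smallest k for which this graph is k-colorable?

5

3, 5, 7, 8, 9 form a clique, so at least 5 colors are needed.
5 colors suffice: 1=a, 2=d, 3=c, 4=d, 5=b, 6=c, 7=a, 8=e, 9=d. Each edge has distinct colors on its endpoints.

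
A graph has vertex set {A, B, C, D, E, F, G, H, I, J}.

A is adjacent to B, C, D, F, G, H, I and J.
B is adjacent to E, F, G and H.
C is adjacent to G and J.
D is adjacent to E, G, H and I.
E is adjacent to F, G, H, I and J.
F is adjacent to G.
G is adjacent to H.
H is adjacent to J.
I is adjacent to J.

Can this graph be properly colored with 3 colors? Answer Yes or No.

B, E, G, H are mutually adjacent (a clique of size 4), so at least 4 colors are needed.
So 3 colors are not enough.

No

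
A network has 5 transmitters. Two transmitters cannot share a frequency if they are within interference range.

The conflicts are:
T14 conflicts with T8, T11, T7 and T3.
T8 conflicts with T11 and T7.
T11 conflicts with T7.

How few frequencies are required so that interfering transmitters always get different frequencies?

T14, T8, T11, T7 all conflict with each other, so at least 4 frequencies are needed.
4 frequencies suffice: T14=1, T8=2, T11=3, T7=4, T3=2. Each listed conflict is separated.

4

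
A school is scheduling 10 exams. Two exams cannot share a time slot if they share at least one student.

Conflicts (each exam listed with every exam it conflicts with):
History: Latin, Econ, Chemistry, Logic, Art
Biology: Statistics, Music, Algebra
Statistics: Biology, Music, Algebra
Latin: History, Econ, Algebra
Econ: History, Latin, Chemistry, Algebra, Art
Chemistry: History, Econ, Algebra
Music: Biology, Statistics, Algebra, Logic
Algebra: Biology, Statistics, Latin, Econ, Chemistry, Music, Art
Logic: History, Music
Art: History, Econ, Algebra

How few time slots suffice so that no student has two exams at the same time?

4

Biology, Statistics, Music, Algebra are mutually in conflict, so at least 4 time slots are needed.
Using 4 time slots: History=1, Biology=3, Statistics=4, Latin=3, Econ=2, Chemistry=3, Music=2, Algebra=1, Logic=3, Art=3. No two conflicting exams share a time slot.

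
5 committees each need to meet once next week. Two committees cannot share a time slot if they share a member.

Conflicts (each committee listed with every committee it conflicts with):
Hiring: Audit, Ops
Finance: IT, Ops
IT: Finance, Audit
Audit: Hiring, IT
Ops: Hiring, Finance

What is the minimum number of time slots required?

3

The cycle Finance-Ops-Hiring-Audit-IT-Finance has odd length 5, so it cannot be 2-colored; at least 3 time slots are needed.
3 time slots suffice: time slot 1 → {Hiring, IT}; time slot 2 → {Audit, Ops}; time slot 3 → {Finance}. Every pair that conflicts lands in different time slots.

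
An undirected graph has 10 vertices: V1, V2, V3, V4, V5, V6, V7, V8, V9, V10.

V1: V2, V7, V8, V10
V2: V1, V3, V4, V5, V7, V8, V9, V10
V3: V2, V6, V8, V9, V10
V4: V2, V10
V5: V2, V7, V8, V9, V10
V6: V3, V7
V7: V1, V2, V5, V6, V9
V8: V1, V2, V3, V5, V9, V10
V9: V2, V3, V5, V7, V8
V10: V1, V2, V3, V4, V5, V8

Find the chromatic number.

4

V2, V5, V8, V9 are pairwise adjacent (a clique of size 4), so at least 4 colors are needed.
4 colors suffice: color 1 → {V2, V6}; color 2 → {V4, V7, V8}; color 3 → {V9, V10}; color 4 → {V1, V3, V5}. Each edge has distinct colors on its endpoints.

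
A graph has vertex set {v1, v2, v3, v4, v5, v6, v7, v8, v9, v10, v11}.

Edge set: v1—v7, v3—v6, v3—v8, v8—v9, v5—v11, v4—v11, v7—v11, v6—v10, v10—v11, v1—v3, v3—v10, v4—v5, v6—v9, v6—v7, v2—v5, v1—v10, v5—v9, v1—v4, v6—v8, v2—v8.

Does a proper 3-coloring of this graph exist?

The chromatic number is 3. v4, v5, v11 are pairwise adjacent, so at least 3 colors are needed.
3 colors suffice: color red → {v1, v5, v6}; color blue → {v4, v7, v8, v10}; color green → {v2, v3, v9, v11}.
That is already a proper 3-coloring.

Yes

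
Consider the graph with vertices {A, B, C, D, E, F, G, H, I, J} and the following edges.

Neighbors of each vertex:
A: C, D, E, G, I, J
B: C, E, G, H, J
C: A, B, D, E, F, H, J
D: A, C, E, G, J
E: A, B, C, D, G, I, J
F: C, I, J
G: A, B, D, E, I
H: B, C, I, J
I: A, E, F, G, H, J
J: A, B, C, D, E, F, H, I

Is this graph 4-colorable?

No

A, C, D, E, J are mutually adjacent (a clique of size 5), so at least 5 colors are needed.
So 4 colors are not enough.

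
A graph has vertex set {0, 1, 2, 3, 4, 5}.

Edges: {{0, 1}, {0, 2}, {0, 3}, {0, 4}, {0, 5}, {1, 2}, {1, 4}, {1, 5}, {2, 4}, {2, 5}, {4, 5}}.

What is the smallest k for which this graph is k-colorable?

0, 1, 2, 4, 5 are pairwise adjacent (a clique of size 5), so at least 5 colors are needed.
5 colors suffice: color a → {0}; color b → {3, 4}; color c → {5}; color d → {1}; color e → {2}. Every edge joins two different colors.

5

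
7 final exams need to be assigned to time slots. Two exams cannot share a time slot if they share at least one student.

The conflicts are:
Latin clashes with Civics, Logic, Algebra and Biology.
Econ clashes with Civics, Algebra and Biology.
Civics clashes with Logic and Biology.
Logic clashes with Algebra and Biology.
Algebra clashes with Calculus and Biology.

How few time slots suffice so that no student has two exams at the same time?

Latin, Civics, Logic, Biology are mutually in conflict, so at least 4 time slots are needed.
Using 4 time slots: Latin=3, Econ=3, Civics=1, Logic=4, Algebra=1, Calculus=2, Biology=2. Each listed conflict is separated.

4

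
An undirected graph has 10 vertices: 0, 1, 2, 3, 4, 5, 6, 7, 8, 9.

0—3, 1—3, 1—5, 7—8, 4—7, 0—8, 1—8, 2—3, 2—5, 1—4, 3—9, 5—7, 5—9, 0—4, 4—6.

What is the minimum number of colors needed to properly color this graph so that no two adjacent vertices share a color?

2 and 5 are adjacent, so at least 2 colors are needed.
2 colors suffice: color red → {3, 4, 5, 8}; color blue → {0, 1, 2, 6, 7, 9}. Each edge has distinct colors on its endpoints.

2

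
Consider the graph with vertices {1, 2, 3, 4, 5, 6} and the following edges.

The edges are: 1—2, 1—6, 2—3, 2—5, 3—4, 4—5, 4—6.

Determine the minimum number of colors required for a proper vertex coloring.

The cycle 6-4-5-2-1-6 has odd length 5, so it cannot be 2-colored; at least 3 colors are needed.
One proper 3-coloring: 1=c, 2=a, 3=b, 4=a, 5=b, 6=b. Every edge joins two different colors.

3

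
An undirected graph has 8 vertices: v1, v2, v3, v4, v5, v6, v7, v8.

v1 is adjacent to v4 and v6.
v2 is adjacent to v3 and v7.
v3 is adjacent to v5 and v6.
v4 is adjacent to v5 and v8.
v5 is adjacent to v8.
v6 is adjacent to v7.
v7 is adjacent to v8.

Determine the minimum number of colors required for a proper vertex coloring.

v4, v5, v8 are mutually adjacent, so at least 3 colors are needed.
3 colors suffice: color red → {v2, v6, v8}; color blue → {v1, v5, v7}; color green → {v3, v4}. No two adjacent vertices share a color.

3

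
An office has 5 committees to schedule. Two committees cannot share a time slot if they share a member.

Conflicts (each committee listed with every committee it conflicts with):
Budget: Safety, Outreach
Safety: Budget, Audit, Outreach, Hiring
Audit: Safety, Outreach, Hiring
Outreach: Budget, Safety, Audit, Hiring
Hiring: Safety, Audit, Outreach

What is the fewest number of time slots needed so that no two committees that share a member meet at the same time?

Safety, Audit, Outreach, Hiring all conflict with each other, so at least 4 time slots are needed.
4 time slots suffice: time slot 1 → {Outreach}; time slot 2 → {Safety}; time slot 3 → {Budget, Hiring}; time slot 4 → {Audit}. Every pair that conflicts lands in different time slots.

4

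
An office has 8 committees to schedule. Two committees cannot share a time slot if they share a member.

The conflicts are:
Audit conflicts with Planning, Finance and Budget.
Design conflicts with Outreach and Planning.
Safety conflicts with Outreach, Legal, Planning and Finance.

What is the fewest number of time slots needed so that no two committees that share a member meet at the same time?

2

Design and Planning conflict, so at least 2 time slots are needed.
Using 2 time slots: Audit=1, Design=1, Safety=1, Outreach=2, Legal=2, Planning=2, Finance=2, Budget=2. Every pair that conflicts lands in different time slots.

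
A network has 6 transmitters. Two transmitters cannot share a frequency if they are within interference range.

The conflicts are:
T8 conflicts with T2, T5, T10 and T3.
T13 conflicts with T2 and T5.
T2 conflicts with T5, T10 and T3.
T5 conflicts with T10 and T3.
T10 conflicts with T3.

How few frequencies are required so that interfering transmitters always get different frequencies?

5

T8, T2, T5, T10, T3 pairwise conflict, so at least 5 frequencies are needed.
5 frequencies suffice: frequency 1 → {T2}; frequency 2 → {T5}; frequency 3 → {T13, T10}; frequency 4 → {T3}; frequency 5 → {T8}. Every pair that conflicts lands in different frequencies.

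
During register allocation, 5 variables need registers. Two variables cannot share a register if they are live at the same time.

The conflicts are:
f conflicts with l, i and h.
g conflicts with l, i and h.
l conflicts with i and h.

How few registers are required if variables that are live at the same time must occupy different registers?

3

g, l, i pairwise conflict, so at least 3 registers are needed.
3 registers suffice: register 1 → {l}; register 2 → {f, g}; register 3 → {i, h}. Each listed conflict is separated.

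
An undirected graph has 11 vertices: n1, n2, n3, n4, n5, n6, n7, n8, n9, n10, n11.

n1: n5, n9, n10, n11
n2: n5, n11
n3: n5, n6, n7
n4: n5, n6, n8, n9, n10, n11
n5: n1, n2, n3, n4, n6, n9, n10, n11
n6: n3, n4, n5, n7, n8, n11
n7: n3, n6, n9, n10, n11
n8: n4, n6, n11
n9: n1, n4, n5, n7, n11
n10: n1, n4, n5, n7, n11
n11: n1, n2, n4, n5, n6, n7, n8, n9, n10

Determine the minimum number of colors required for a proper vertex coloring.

n4, n5, n6, n11 are mutually adjacent (a clique of size 4), so at least 4 colors are needed.
4 colors suffice: color 1 → {n3, n11}; color 2 → {n5, n7, n8}; color 3 → {n2, n6, n9, n10}; color 4 → {n1, n4}. No two adjacent vertices share a color.

4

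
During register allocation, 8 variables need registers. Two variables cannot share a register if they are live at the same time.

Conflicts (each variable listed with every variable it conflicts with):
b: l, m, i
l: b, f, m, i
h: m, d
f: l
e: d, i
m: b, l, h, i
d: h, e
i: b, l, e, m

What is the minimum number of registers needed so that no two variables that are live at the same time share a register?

b, l, m, i pairwise conflict, so at least 4 registers are needed.
4 registers suffice: b=4, l=2, h=2, f=1, e=2, m=1, d=1, i=3. Every pair that conflicts lands in different registers.

4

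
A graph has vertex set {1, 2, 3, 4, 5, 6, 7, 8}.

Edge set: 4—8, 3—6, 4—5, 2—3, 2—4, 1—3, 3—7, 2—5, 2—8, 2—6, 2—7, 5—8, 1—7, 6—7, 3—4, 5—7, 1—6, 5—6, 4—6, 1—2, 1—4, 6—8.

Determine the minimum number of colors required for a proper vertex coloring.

5

2, 4, 5, 6, 8 are pairwise adjacent (a clique of size 5), so at least 5 colors are needed.
5 colors suffice: color a → {2}; color b → {6}; color c → {4, 7}; color d → {1, 5}; color e → {3, 8}. No two adjacent vertices share a color.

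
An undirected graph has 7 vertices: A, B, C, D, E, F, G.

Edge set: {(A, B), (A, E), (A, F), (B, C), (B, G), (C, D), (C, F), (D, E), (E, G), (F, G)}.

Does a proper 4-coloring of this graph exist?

Yes

The chromatic number is 3. The cycle E-G-F-C-D-E has odd length 5, so it cannot be 2-colored; at least 3 colors are needed.
A valid assignment using 3 colors: A=blue, B=red, C=blue, D=green, E=red, F=red, G=blue.
Since 4 ≥ 3, a proper 4-coloring certainly exists.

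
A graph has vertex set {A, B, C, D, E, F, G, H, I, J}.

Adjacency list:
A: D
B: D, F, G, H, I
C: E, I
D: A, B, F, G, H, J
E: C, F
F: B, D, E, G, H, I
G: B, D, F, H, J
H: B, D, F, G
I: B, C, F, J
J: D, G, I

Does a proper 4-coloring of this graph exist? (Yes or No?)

No

B, D, F, G, H are pairwise adjacent (a clique of size 5), so at least 5 colors are needed.
So 4 colors are not enough.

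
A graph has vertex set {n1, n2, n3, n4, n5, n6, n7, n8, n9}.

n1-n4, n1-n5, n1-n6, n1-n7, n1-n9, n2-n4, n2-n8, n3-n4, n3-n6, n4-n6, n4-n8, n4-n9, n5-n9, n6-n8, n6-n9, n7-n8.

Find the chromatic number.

n1, n4, n6, n9 are mutually adjacent (a clique of size 4), so at least 4 colors are needed.
4 colors suffice: color red → {n4, n5, n7}; color blue → {n2, n6}; color green → {n1, n3, n8}; color yellow → {n9}. Each edge has distinct colors on its endpoints.

4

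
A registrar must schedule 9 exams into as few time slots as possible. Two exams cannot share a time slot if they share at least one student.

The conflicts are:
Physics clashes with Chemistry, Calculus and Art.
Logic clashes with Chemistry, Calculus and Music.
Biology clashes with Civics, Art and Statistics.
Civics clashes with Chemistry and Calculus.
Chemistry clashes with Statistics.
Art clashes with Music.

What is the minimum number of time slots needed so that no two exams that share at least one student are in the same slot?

3

The cycle Calculus-Logic-Music-Art-Physics-Calculus has odd length 5, so it cannot be 2-colored; at least 3 time slots are needed.
Using 3 time slots: Physics=2, Logic=2, Biology=1, Civics=2, Chemistry=1, Calculus=1, Art=3, Statistics=2, Music=1. Each listed conflict is separated.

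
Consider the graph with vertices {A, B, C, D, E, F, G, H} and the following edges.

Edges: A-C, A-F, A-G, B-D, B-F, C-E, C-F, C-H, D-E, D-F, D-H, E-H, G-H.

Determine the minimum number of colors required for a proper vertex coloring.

C, E, H are mutually adjacent, so at least 3 colors are needed.
3 colors suffice: color red → {F, H}; color blue → {C, D, G}; color green → {A, B, E}. No two adjacent vertices share a color.

3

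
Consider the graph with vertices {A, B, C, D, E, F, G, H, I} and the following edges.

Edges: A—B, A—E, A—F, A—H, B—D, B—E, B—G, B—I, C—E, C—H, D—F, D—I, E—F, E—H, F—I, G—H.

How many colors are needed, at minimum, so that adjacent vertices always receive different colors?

3

B, D, I are pairwise adjacent, so at least 3 colors are needed.
3 colors suffice: color 1 → {E, G, I}; color 2 → {B, F, H}; color 3 → {A, C, D}. No two adjacent vertices share a color.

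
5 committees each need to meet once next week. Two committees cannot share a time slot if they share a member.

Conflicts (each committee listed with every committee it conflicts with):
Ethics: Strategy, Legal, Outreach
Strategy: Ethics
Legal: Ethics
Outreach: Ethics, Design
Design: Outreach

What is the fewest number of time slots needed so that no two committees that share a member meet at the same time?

Ethics and Strategy conflict, so at least 2 time slots are needed.
2 time slots suffice: Ethics=1, Strategy=2, Legal=2, Outreach=2, Design=1. Each listed conflict is separated.

2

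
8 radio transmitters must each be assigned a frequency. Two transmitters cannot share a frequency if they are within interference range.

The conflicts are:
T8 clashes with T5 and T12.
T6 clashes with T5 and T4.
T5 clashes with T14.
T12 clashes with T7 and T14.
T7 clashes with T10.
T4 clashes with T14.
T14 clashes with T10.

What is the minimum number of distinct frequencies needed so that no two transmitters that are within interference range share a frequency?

T12 and T7 conflict, so at least 2 frequencies are needed.
2 frequencies suffice: frequency 1 → {T8, T6, T7, T14}; frequency 2 → {T5, T12, T4, T10}. Every pair that conflicts lands in different frequencies.

2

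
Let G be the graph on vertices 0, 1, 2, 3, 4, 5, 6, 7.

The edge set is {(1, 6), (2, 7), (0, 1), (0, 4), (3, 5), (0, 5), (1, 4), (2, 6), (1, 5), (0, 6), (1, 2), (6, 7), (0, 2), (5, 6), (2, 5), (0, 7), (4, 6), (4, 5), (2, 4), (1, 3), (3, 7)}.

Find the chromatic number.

6

0, 1, 2, 4, 5, 6 are mutually adjacent (a clique of size 6), so at least 6 colors are needed.
6 colors suffice: 0=e, 1=d, 2=a, 3=a, 4=f, 5=b, 6=c, 7=b. No two adjacent vertices share a color.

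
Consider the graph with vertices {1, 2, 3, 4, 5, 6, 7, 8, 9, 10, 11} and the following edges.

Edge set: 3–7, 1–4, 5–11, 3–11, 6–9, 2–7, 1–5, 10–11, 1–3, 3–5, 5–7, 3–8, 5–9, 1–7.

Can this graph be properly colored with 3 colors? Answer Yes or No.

1, 3, 5, 7 form a clique, so at least 4 colors are needed.
So 3 colors are not enough.

No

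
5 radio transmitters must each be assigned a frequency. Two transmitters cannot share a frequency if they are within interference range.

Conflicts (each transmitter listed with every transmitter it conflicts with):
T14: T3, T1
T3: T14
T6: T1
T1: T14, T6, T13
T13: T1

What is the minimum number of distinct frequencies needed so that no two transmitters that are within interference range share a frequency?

2

T6 and T1 conflict, so at least 2 frequencies are needed.
2 frequencies suffice: T14=2, T3=1, T6=2, T1=1, T13=2. No two conflicting transmitters share a frequency.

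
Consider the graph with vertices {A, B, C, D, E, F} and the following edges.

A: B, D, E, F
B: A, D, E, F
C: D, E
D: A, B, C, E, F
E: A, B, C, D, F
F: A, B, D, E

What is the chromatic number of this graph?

5

A, B, D, E, F are pairwise adjacent (a clique of size 5), so at least 5 colors are needed.
5 colors suffice: color 1 → {E}; color 2 → {D}; color 3 → {B, C}; color 4 → {A}; color 5 → {F}. Each edge has distinct colors on its endpoints.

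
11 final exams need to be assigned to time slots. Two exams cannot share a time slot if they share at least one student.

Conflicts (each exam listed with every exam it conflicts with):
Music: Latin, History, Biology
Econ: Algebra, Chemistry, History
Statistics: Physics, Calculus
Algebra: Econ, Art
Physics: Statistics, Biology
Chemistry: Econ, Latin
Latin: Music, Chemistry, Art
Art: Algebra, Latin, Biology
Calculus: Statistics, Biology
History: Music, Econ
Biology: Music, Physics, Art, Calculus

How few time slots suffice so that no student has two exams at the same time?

3

The cycle Chemistry-Latin-Art-Algebra-Econ-Chemistry has odd length 5, so it cannot be 2-colored; at least 3 time slots are needed.
3 time slots suffice: time slot 1 → {Econ, Statistics, Latin, Biology}; time slot 2 → {Music, Physics, Chemistry, Art, Calculus}; time slot 3 → {Algebra, History}. No two conflicting exams share a time slot.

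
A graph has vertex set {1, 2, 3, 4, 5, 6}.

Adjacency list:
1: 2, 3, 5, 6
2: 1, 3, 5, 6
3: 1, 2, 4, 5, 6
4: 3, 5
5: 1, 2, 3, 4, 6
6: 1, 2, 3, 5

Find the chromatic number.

5

1, 2, 3, 5, 6 are mutually adjacent (a clique of size 5), so at least 5 colors are needed.
5 colors suffice: color red → {3}; color blue → {5}; color green → {1, 4}; color yellow → {6}; color purple → {2}. Each edge has distinct colors on its endpoints.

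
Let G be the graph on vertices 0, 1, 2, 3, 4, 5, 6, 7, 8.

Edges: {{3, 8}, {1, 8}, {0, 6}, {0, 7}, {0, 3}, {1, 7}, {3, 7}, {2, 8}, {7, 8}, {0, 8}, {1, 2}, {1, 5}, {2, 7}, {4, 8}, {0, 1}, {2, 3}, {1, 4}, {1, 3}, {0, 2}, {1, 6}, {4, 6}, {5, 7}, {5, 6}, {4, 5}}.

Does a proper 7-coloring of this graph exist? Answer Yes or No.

The chromatic number is 6. 0, 1, 2, 3, 7, 8 form a clique, so at least 6 colors are needed.
One proper 6-coloring: 0=d, 1=a, 2=e, 3=f, 4=d, 5=c, 6=b, 7=b, 8=c.
Since 7 ≥ 6, a proper 7-coloring certainly exists.

Yes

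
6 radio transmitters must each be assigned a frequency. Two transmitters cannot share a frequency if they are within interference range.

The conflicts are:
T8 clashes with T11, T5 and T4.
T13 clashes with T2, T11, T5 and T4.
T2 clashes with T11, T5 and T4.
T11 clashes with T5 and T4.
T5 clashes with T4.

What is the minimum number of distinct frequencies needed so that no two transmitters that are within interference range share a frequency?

T13, T2, T11, T5, T4 pairwise conflict, so at least 5 frequencies are needed.
5 frequencies suffice: T8=4, T13=4, T2=5, T11=1, T5=3, T4=2. Every pair that conflicts lands in different frequencies.

5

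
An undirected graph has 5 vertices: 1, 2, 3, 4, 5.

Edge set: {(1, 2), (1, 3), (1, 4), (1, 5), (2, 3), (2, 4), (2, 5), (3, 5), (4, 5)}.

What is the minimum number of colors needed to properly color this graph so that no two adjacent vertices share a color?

1, 2, 4, 5 are pairwise adjacent (a clique of size 4), so at least 4 colors are needed.
4 colors suffice: 1=a, 2=b, 3=d, 4=d, 5=c. Each edge has distinct colors on its endpoints.

4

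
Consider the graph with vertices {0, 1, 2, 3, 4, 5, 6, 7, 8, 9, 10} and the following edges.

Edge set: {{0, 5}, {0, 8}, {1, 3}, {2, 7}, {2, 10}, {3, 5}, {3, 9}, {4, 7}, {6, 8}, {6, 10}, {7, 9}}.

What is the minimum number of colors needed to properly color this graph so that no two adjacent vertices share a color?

3

The cycle 10-6-8-0-5-3-9-7-2-10 has odd length 9, so it cannot be 2-colored; at least 3 colors are needed.
3 colors suffice: color red → {3, 7, 8, 10}; color blue → {1, 2, 4, 5, 6, 9}; color green → {0}. No two adjacent vertices share a color.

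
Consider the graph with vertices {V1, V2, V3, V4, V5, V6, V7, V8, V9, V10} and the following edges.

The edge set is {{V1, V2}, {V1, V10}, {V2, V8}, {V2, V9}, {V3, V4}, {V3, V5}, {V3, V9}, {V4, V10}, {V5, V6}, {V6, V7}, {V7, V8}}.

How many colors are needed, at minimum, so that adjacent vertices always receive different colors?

3

The cycle V9-V3-V5-V6-V7-V8-V2-V9 has odd length 7, so it cannot be 2-colored; at least 3 colors are needed.
3 colors suffice: color 1 → {V2, V3, V6, V10}; color 2 → {V1, V4, V5, V7, V9}; color 3 → {V8}. Each edge has distinct colors on its endpoints.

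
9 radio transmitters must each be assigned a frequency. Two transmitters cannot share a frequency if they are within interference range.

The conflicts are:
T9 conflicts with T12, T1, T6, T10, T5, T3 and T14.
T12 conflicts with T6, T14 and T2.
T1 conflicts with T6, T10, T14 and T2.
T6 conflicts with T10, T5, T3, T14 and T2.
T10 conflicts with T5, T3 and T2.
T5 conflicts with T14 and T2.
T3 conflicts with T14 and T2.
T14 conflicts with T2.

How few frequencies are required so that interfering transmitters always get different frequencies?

T1, T6, T14, T2 are mutually in conflict, so at least 4 frequencies are needed.
4 frequencies suffice: T9=3, T12=4, T1=4, T6=1, T10=2, T5=4, T3=4, T14=2, T2=3. No two conflicting transmitters share a frequency.

4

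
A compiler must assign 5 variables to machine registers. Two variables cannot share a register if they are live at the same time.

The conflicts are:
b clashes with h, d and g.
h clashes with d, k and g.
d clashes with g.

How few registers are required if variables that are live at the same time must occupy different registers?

b, h, d, g all conflict with each other, so at least 4 registers are needed.
A valid assignment using 4 registers: b=3, h=1, d=4, k=2, g=2. No two conflicting variables share a register.

4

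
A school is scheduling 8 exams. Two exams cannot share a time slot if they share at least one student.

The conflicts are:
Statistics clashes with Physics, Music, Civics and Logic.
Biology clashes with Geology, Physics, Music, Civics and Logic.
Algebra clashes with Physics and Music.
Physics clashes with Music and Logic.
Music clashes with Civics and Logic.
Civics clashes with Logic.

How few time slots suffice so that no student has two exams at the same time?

Statistics, Music, Civics, Logic all conflict with each other, so at least 4 time slots are needed.
4 time slots suffice: time slot 1 → {Geology, Music}; time slot 2 → {Algebra, Logic}; time slot 3 → {Statistics, Biology}; time slot 4 → {Physics, Civics}. No two conflicting exams share a time slot.

4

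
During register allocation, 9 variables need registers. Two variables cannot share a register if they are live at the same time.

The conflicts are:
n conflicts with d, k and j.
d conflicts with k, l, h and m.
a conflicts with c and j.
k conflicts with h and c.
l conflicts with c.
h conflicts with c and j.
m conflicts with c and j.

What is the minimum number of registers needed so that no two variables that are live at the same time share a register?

3

d, k, h pairwise conflict, so at least 3 registers are needed.
Using 3 registers: n=2, d=1, a=2, k=3, l=2, h=2, m=2, c=1, j=1. No two conflicting variables share a register.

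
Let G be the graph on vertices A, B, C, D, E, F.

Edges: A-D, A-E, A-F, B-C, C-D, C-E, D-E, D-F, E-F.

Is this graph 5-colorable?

The chromatic number is 4. A, D, E, F form a clique, so at least 4 colors are needed.
A valid assignment using 4 colors: A=3, B=1, C=3, D=1, E=2, F=4.
Since 5 ≥ 4, a proper 5-coloring certainly exists.

Yes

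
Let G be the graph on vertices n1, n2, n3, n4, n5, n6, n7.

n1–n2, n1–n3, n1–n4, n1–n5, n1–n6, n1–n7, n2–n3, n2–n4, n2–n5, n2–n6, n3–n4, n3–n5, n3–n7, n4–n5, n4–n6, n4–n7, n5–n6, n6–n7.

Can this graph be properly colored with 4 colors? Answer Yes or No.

n1, n2, n3, n4, n5 form a clique, so at least 5 colors are needed.
So 4 colors are not enough.

No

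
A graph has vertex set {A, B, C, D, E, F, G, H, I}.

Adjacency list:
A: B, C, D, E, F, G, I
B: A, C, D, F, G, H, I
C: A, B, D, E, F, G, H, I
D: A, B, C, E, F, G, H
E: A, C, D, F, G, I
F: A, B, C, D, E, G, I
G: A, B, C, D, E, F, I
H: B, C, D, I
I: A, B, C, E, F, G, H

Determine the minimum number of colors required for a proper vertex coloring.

6

A, B, C, D, F, G form a clique, so at least 6 colors are needed.
6 colors suffice: color 1 → {C}; color 2 → {B, E}; color 3 → {F, H}; color 4 → {D, I}; color 5 → {G}; color 6 → {A}. Every edge joins two different colors.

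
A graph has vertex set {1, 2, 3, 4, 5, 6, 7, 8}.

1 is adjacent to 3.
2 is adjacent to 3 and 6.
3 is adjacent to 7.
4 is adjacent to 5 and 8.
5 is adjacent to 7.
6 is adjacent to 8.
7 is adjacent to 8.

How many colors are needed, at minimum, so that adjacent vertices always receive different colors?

3

The cycle 3-2-6-8-7-3 has odd length 5, so it cannot be 2-colored; at least 3 colors are needed.
3 colors suffice: color red → {1, 4, 6, 7}; color blue → {3, 5, 8}; color green → {2}. No two adjacent vertices share a color.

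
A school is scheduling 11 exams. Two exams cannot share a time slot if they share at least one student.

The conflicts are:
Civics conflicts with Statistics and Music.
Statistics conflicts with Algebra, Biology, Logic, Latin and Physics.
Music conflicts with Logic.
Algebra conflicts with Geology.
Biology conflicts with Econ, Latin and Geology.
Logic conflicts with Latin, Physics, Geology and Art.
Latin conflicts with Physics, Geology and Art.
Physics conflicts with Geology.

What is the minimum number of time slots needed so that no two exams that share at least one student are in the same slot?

4

Statistics, Logic, Latin, Physics are mutually in conflict, so at least 4 time slots are needed.
4 time slots suffice: time slot 1 → {Music, Algebra, Econ, Latin}; time slot 2 → {Statistics, Geology, Art}; time slot 3 → {Civics, Biology, Logic}; time slot 4 → {Physics}. No two conflicting exams share a time slot.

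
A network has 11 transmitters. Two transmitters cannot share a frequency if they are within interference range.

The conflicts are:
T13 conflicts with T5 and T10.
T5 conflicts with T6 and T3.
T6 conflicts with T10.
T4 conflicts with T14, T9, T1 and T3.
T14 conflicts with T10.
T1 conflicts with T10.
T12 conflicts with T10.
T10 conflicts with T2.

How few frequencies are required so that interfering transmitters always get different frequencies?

T10 and T2 conflict, so at least 2 frequencies are needed.
A valid assignment using 2 frequencies: T13=2, T5=1, T6=2, T4=1, T14=2, T9=2, T1=2, T12=2, T3=2, T10=1, T2=2. No two conflicting transmitters share a frequency.

2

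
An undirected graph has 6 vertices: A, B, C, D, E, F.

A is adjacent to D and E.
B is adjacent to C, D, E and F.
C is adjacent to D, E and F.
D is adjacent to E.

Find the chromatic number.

B, C, D, E form a clique, so at least 4 colors are needed.
4 colors suffice: A=2, B=2, C=4, D=1, E=3, F=1. Each edge has distinct colors on its endpoints.

4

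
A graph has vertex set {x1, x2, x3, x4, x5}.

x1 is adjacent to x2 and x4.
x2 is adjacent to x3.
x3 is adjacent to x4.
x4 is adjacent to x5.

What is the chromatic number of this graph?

2

x1 and x4 are adjacent, so at least 2 colors are needed.
2 colors suffice: color 1 → {x2, x4}; color 2 → {x1, x3, x5}. No two adjacent vertices share a color.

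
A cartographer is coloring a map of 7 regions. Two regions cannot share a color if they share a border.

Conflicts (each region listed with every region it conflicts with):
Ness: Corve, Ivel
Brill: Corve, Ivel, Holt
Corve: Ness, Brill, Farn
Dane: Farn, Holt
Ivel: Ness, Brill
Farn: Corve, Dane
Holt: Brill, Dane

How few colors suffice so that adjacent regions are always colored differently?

3

The cycle Corve-Brill-Holt-Dane-Farn-Corve has odd length 5, so it cannot be 2-colored; at least 3 colors are needed.
A valid assignment using 3 colors: Ness=1, Brill=1, Corve=2, Dane=1, Ivel=2, Farn=3, Holt=2. Every pair that conflicts lands in different colors.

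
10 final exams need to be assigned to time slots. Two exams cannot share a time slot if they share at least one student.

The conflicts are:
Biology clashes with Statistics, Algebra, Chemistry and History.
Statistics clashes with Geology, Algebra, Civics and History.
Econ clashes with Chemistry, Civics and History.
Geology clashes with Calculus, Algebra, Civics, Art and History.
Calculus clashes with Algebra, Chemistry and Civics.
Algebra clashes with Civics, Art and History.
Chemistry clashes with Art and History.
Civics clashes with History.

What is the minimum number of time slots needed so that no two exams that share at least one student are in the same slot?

Statistics, Geology, Algebra, Civics, History all conflict with each other, so at least 5 time slots are needed.
5 time slots suffice: time slot 1 → {Algebra, Chemistry}; time slot 2 → {Calculus, Art, History}; time slot 3 → {Biology, Econ, Geology}; time slot 4 → {Civics}; time slot 5 → {Statistics}. No two conflicting exams share a time slot.

5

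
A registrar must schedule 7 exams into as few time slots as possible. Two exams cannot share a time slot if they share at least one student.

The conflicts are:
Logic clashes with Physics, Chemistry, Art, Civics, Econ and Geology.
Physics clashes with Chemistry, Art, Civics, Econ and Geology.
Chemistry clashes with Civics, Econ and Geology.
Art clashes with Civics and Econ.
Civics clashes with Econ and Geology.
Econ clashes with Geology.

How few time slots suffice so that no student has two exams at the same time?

6

Logic, Physics, Chemistry, Civics, Econ, Geology are mutually in conflict, so at least 6 time slots are needed.
6 time slots suffice: time slot 1 → {Logic}; time slot 2 → {Econ}; time slot 3 → {Civics}; time slot 4 → {Physics}; time slot 5 → {Art, Geology}; time slot 6 → {Chemistry}. Every pair that conflicts lands in different time slots.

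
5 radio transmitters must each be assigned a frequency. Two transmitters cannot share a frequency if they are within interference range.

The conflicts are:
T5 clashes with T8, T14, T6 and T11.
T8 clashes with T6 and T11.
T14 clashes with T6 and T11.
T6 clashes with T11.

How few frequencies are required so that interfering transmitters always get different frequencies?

T5, T8, T6, T11 are mutually in conflict, so at least 4 frequencies are needed.
Using 4 frequencies: T5=2, T8=4, T14=4, T6=1, T11=3. Every pair that conflicts lands in different frequencies.

4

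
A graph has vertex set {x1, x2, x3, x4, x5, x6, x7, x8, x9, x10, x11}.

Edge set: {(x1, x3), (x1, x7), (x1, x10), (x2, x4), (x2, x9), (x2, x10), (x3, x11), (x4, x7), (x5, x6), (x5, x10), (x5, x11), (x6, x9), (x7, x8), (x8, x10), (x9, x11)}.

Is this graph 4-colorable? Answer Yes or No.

The chromatic number is 3. The cycle x10-x8-x7-x4-x2-x10 has odd length 5, so it cannot be 2-colored; at least 3 colors are needed.
3 colors suffice: color 1 → {x3, x7, x9, x10}; color 2 → {x1, x2, x5, x8}; color 3 → {x4, x6, x11}.
Since 4 ≥ 3, a proper 4-coloring certainly exists.

Yes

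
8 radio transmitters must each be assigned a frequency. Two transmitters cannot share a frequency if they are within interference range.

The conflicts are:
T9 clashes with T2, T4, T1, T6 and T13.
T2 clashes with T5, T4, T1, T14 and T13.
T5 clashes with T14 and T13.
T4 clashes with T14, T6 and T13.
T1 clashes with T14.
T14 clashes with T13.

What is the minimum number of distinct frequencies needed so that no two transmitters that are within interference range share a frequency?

T2, T4, T14, T13 pairwise conflict, so at least 4 frequencies are needed.
4 frequencies suffice: frequency 1 → {T2, T6}; frequency 2 → {T5, T4, T1}; frequency 3 → {T13}; frequency 4 → {T9, T14}. Every pair that conflicts lands in different frequencies.

4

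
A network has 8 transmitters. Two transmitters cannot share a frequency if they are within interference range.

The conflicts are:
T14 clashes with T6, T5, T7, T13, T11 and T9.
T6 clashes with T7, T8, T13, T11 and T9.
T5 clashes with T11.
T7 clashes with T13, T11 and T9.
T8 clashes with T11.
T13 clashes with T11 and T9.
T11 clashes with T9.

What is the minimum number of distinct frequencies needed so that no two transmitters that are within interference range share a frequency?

6

T14, T6, T7, T13, T11, T9 are mutually in conflict, so at least 6 frequencies are needed.
6 frequencies suffice: T14=2, T6=3, T5=3, T7=6, T8=2, T13=4, T11=1, T9=5. No two conflicting transmitters share a frequency.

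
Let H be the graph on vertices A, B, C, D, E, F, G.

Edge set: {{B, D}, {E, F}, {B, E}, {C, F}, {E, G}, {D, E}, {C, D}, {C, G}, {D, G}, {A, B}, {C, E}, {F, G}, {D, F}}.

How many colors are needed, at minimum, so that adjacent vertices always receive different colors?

5

C, D, E, F, G form a clique, so at least 5 colors are needed.
A valid assignment using 5 colors: A=1, B=3, C=5, D=2, E=1, F=3, G=4. Every edge joins two different colors.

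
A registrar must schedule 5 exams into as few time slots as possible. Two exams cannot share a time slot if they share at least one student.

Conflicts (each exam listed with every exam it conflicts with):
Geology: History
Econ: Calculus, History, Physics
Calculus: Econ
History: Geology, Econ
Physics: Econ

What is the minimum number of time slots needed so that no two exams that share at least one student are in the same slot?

Econ and History conflict, so at least 2 time slots are needed.
Using 2 time slots: Geology=1, Econ=1, Calculus=2, History=2, Physics=2. No two conflicting exams share a time slot.

2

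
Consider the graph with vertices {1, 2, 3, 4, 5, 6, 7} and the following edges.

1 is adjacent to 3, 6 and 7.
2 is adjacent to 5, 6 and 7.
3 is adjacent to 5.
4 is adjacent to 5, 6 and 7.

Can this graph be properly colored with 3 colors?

The chromatic number is 3. The cycle 2-5-3-1-7-2 has odd length 5, so it cannot be 2-colored; at least 3 colors are needed.
3 colors suffice: 1=a, 2=a, 3=c, 4=a, 5=b, 6=b, 7=b.
That is already a proper 3-coloring.

Yes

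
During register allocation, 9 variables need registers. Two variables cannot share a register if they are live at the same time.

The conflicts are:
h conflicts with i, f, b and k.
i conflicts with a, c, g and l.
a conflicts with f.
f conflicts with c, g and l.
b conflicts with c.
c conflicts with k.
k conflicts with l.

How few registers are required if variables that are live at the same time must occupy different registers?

2

k and l conflict, so at least 2 registers are needed.
2 registers suffice: register 1 → {i, f, b, k}; register 2 → {h, a, c, g, l}. No two conflicting variables share a register.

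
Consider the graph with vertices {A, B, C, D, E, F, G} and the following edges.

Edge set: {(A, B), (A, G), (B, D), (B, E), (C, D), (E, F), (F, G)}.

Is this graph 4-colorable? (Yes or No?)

Yes

The chromatic number is 3. The cycle F-E-B-A-G-F has odd length 5, so it cannot be 2-colored; at least 3 colors are needed.
3 colors suffice: color red → {B, C, G}; color blue → {A, D, E}; color green → {F}.
Since 4 ≥ 3, a proper 4-coloring certainly exists.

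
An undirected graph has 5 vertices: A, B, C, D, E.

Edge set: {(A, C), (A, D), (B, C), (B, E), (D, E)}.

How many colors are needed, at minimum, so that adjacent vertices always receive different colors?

3

The cycle A-C-B-E-D-A has odd length 5, so it cannot be 2-colored; at least 3 colors are needed.
One proper 3-coloring: A=red, B=red, C=blue, D=green, E=blue. Every edge joins two different colors.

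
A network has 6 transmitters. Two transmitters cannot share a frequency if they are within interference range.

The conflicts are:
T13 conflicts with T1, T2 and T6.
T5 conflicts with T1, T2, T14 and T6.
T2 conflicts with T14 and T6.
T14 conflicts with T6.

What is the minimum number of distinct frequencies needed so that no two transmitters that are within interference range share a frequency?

4

T5, T2, T14, T6 pairwise conflict, so at least 4 frequencies are needed.
4 frequencies suffice: frequency 1 → {T1, T2}; frequency 2 → {T13, T5}; frequency 3 → {T6}; frequency 4 → {T14}. Every pair that conflicts lands in different frequencies.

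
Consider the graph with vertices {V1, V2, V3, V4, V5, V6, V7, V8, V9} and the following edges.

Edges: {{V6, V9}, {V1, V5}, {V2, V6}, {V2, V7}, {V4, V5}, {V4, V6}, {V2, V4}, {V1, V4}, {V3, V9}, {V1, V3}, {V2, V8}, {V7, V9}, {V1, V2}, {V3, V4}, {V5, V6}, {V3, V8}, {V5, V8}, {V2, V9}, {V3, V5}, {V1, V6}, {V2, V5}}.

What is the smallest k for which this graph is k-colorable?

5

V1, V2, V4, V5, V6 form a clique, so at least 5 colors are needed.
One proper 5-coloring: V1=yellow, V2=red, V3=red, V4=green, V5=blue, V6=purple, V7=green, V8=green, V9=blue. Each edge has distinct colors on its endpoints.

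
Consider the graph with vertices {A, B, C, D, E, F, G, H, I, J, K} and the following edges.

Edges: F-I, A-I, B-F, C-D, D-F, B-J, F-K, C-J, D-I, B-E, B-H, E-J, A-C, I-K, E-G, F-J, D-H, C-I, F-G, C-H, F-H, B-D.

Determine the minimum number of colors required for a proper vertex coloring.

B, D, F, H are mutually adjacent (a clique of size 4), so at least 4 colors are needed.
4 colors suffice: A=2, B=3, C=1, D=2, E=1, F=1, G=2, H=4, I=3, J=2, K=2. No two adjacent vertices share a color.

4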